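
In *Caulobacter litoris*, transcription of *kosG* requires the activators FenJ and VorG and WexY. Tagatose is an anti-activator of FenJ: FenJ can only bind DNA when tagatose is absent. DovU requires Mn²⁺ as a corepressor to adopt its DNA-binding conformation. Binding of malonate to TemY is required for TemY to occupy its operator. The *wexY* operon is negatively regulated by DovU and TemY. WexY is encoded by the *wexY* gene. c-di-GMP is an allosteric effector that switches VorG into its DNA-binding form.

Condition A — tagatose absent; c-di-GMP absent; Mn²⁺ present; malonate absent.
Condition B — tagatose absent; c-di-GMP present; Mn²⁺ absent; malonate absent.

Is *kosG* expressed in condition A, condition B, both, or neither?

B only

Condition A:
Tagatose is absent, so FenJ is active.
c-di-GMP is absent, so VorG is inactive.
Mn²⁺ is present, so DovU is active.
Malonate is absent, so TemY is inactive.
With repressor DovU bound, *wexY* is not transcribed.
So WexY is not produced.
Required activator VorG is absent, so *kosG* is not transcribed.
→ *kosG* is OFF in A.
Condition B:
Tagatose is absent, so FenJ is active.
c-di-GMP is present, so VorG is active.
Mn²⁺ is absent, so DovU is inactive.
Malonate is absent, so TemY is inactive.
With no repressor bound, *wexY* is transcribed.
So WexY is produced and active.
No repressor is bound and FenJ and VorG and WexY are active, so *kosG* is transcribed.
→ *kosG* is ON in B.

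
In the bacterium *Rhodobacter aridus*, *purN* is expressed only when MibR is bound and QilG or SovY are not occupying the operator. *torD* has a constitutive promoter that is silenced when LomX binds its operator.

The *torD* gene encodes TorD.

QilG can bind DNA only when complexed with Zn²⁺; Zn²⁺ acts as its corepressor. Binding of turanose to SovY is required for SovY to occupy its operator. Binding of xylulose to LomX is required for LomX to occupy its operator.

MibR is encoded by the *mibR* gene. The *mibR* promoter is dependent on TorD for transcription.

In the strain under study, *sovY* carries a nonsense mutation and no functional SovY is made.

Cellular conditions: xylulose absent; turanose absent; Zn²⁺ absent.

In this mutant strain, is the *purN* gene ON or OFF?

Xylulose is absent, so LomX is inactive.
With no repressor bound, *torD* is transcribed.
So TorD is produced and active.
No repressor is bound and TorD is active, so *mibR* is transcribed.
So MibR is produced and active.
Zn²⁺ is absent, so QilG is inactive.
SovY is non-functional in this strain, so it has no effect.
No repressor is bound and MibR is active, so *purN* is transcribed.

ON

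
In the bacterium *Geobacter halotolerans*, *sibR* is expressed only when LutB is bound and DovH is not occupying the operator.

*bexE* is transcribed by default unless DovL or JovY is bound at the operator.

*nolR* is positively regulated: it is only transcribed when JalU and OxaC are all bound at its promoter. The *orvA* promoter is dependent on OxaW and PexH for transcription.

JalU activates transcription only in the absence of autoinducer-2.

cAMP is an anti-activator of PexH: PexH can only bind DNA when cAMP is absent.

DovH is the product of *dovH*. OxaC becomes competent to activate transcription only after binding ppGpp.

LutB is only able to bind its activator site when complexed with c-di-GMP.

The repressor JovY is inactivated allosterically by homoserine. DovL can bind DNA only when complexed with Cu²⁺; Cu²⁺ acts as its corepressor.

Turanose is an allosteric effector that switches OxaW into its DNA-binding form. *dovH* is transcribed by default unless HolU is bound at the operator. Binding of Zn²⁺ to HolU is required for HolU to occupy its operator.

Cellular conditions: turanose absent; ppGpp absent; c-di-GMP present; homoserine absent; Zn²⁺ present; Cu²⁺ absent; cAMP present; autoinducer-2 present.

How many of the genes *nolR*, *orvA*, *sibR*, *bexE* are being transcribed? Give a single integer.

1

Autoinducer-2 is present, so JalU is inactive.
ppGpp is absent, so OxaC is inactive.
Required activator JalU is absent, so *nolR* is not transcribed.
→ *nolR* is OFF.
Turanose is absent, so OxaW is inactive.
cAMP is present, so PexH is inactive.
Required activator OxaW is absent, so *orvA* is not transcribed.
→ *orvA* is OFF.
c-di-GMP is present, so LutB is active.
Zn²⁺ is present, so HolU is active.
With repressor HolU bound, *dovH* is not transcribed.
So DovH is not produced.
No repressor is bound and LutB is active, so *sibR* is transcribed.
→ *sibR* is ON.
Cu²⁺ is absent, so DovL is inactive.
Homoserine is absent, so JovY is active.
With repressor JovY bound, *bexE* is not transcribed.
→ *bexE* is OFF.
1 of the 4 genes is transcribed.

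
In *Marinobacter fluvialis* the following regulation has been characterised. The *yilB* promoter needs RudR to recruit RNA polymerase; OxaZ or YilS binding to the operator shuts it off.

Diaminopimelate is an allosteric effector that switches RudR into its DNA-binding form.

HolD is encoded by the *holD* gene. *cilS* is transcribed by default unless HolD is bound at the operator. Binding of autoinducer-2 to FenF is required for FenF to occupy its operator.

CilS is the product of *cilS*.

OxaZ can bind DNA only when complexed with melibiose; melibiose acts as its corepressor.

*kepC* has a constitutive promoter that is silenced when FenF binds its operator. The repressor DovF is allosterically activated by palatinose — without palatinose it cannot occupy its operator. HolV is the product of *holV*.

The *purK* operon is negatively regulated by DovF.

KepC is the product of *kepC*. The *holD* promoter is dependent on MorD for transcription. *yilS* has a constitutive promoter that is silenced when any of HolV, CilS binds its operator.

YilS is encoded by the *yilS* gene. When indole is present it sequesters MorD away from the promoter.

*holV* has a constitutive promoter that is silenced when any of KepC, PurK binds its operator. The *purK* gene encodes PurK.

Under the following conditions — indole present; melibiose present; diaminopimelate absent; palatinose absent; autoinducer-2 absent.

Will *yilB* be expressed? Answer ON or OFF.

Melibiose is present, so OxaZ is active.
Diaminopimelate is absent, so RudR is inactive.
Autoinducer-2 is absent, so FenF is inactive.
With no repressor bound, *kepC* is transcribed.
So KepC is produced and active.
Palatinose is absent, so DovF is inactive.
With no repressor bound, *purK* is transcribed.
So PurK is produced and active.
With repressor KepC bound, *holV* is not transcribed.
So HolV is not produced.
Indole is present, so MorD is inactive.
Required activator MorD is absent, so *holD* is not transcribed.
So HolD is not produced.
With no repressor bound, *cilS* is transcribed.
So CilS is produced and active.
With repressor CilS bound, *yilS* is not transcribed.
So YilS is not produced.
With repressor OxaZ bound, *yilB* is not transcribed.

OFF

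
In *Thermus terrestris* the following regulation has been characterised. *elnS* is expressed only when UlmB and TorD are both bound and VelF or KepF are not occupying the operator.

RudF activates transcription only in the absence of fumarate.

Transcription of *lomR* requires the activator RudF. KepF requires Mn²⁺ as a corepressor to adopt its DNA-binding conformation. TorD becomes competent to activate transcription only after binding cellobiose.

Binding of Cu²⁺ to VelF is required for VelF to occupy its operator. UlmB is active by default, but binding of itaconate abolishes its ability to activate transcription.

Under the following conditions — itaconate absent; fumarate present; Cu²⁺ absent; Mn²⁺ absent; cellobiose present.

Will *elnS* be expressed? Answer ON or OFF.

Cu²⁺ is absent, so VelF is inactive.
Itaconate is absent, so UlmB is active.
Mn²⁺ is absent, so KepF is inactive.
Cellobiose is present, so TorD is active.
No repressor is bound and UlmB and TorD are active, so *elnS* is transcribed.

ON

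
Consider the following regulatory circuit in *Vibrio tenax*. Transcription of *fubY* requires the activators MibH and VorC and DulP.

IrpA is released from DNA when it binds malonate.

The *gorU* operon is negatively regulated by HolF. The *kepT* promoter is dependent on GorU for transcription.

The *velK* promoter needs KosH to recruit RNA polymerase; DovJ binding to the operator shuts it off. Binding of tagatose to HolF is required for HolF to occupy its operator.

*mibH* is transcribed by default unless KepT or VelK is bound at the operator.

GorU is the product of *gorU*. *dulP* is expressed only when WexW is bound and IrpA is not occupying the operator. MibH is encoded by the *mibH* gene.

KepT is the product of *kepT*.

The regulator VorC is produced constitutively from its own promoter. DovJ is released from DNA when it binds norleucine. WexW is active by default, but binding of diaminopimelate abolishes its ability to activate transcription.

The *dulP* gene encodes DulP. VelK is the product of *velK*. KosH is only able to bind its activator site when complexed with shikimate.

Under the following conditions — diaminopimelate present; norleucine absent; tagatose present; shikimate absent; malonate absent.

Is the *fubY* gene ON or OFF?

Tagatose is present, so HolF is active.
With repressor HolF bound, *gorU* is not transcribed.
So GorU is not produced.
Required activator GorU is absent, so *kepT* is not transcribed.
So KepT is not produced.
Norleucine is absent, so DovJ is active.
Shikimate is absent, so KosH is inactive.
With repressor DovJ bound, *velK* is not transcribed.
So VelK is not produced.
With no repressor bound, *mibH* is transcribed.
So MibH is produced and active.
VorC is produced constitutively and is active.
Diaminopimelate is present, so WexW is inactive.
Malonate is absent, so IrpA is active.
With repressor IrpA bound, *dulP* is not transcribed.
So DulP is not produced.
Required activator DulP is absent, so *fubY* is not transcribed.

OFF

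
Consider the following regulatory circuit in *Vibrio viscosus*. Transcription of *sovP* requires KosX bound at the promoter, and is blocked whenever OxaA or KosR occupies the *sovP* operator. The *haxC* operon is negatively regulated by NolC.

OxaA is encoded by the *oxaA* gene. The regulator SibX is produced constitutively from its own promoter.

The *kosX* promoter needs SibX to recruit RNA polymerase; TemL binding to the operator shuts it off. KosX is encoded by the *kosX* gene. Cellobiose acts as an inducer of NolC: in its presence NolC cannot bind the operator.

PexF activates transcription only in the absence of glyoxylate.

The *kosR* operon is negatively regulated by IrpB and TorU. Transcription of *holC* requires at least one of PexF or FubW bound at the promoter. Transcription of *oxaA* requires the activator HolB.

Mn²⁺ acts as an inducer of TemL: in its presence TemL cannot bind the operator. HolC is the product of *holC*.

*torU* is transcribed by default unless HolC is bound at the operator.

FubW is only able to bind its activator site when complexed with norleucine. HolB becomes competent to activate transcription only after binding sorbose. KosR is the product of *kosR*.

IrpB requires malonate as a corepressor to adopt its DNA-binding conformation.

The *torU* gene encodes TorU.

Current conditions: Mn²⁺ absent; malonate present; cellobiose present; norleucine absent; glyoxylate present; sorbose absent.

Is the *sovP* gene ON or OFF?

Sorbose is absent, so HolB is inactive.
Required activator HolB is absent, so *oxaA* is not transcribed.
So OxaA is not produced.
Malonate is present, so IrpB is active.
Glyoxylate is present, so PexF is inactive.
Norleucine is absent, so FubW is inactive.
No activator is available at the *holC* promoter, so *holC* is not transcribed.
So HolC is not produced.
With no repressor bound, *torU* is transcribed.
So TorU is produced and active.
With repressor IrpB bound, *kosR* is not transcribed.
So KosR is not produced.
Mn²⁺ is absent, so TemL is active.
SibX is produced constitutively and is active.
With repressor TemL bound, *kosX* is not transcribed.
So KosX is not produced.
Required activator KosX is absent, so *sovP* is not transcribed.

OFF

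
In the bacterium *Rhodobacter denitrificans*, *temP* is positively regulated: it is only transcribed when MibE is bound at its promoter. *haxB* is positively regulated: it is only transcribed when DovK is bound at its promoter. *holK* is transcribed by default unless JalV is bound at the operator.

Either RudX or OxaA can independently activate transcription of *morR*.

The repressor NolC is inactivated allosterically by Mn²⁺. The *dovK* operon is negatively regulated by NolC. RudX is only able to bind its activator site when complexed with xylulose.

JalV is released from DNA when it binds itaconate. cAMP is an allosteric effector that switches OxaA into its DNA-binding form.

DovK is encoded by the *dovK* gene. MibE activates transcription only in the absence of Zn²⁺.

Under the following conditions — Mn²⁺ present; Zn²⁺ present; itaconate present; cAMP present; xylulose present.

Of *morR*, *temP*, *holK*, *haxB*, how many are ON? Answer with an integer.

Xylulose is present, so RudX is active.
cAMP is present, so OxaA is active.
Activator RudX is present, so *morR* is transcribed.
→ *morR* is ON.
Zn²⁺ is present, so MibE is inactive.
Required activator MibE is absent, so *temP* is not transcribed.
→ *temP* is OFF.
Itaconate is present, so JalV is inactive.
With no repressor bound, *holK* is transcribed.
→ *holK* is ON.
Mn²⁺ is present, so NolC is inactive.
With no repressor bound, *dovK* is transcribed.
So DovK is produced and active.
No repressor is bound and DovK is active, so *haxB* is transcribed.
→ *haxB* is ON.
3 of the 4 genes are transcribed.

3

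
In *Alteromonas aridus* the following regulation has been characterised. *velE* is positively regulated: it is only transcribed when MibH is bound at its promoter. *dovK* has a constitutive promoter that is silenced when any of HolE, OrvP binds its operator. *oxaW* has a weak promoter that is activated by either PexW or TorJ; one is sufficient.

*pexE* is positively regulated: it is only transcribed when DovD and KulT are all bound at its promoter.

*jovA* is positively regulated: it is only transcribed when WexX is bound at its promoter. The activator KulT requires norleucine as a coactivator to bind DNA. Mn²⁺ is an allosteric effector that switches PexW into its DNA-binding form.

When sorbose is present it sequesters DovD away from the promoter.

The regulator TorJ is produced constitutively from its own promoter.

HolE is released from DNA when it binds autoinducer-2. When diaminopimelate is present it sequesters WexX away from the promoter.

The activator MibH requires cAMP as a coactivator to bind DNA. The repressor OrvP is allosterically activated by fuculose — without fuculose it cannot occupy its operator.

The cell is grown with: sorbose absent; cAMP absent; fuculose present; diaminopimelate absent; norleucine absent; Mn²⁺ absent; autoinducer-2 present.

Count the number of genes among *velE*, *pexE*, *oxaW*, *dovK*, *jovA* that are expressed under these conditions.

2

cAMP is absent, so MibH is inactive.
Required activator MibH is absent, so *velE* is not transcribed.
→ *velE* is OFF.
Sorbose is absent, so DovD is active.
Norleucine is absent, so KulT is inactive.
Required activator KulT is absent, so *pexE* is not transcribed.
→ *pexE* is OFF.
Mn²⁺ is absent, so PexW is inactive.
TorJ is produced constitutively and is active.
Activator TorJ is present, so *oxaW* is transcribed.
→ *oxaW* is ON.
Autoinducer-2 is present, so HolE is inactive.
Fuculose is present, so OrvP is active.
With repressor OrvP bound, *dovK* is not transcribed.
→ *dovK* is OFF.
Diaminopimelate is absent, so WexX is active.
No repressor is bound and WexX is active, so *jovA* is transcribed.
→ *jovA* is ON.
2 of the 5 genes are transcribed.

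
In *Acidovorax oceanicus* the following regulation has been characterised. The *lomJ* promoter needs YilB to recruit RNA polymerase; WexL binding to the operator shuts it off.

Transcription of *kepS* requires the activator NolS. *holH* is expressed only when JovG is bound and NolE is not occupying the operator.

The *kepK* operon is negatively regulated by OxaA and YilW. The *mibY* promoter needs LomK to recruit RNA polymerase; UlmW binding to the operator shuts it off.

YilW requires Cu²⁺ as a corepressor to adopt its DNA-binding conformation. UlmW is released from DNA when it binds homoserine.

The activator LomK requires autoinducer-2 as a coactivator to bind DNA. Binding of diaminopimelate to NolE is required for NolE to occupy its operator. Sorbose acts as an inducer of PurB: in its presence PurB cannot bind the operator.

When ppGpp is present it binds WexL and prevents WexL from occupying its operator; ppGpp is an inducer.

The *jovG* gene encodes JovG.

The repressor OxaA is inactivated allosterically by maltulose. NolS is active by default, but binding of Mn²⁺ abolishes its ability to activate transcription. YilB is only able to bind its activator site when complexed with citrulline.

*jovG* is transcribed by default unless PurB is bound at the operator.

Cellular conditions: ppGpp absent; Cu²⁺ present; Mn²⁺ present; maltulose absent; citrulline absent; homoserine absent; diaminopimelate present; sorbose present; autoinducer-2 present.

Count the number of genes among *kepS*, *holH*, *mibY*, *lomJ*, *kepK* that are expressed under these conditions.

Mn²⁺ is present, so NolS is inactive.
Required activator NolS is absent, so *kepS* is not transcribed.
→ *kepS* is OFF.
Diaminopimelate is present, so NolE is active.
Sorbose is present, so PurB is inactive.
With no repressor bound, *jovG* is transcribed.
So JovG is produced and active.
With repressor NolE bound, *holH* is not transcribed.
→ *holH* is OFF.
Autoinducer-2 is present, so LomK is active.
Homoserine is absent, so UlmW is active.
With repressor UlmW bound, *mibY* is not transcribed.
→ *mibY* is OFF.
Citrulline is absent, so YilB is inactive.
ppGpp is absent, so WexL is active.
With repressor WexL bound, *lomJ* is not transcribed.
→ *lomJ* is OFF.
Maltulose is absent, so OxaA is active.
Cu²⁺ is present, so YilW is active.
With repressor OxaA bound, *kepK* is not transcribed.
→ *kepK* is OFF.
0 of the 5 genes are transcribed.

0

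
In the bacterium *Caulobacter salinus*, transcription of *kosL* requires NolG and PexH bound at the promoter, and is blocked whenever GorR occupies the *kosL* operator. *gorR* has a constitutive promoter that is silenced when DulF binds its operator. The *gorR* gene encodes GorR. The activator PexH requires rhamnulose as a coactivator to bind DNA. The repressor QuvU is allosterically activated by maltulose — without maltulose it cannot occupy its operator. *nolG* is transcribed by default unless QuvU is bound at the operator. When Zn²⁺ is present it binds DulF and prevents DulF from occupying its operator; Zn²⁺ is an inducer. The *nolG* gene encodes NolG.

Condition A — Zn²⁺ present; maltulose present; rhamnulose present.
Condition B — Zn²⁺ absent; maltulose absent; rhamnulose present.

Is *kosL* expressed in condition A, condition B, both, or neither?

B only

Condition A:
Zn²⁺ is present, so DulF is inactive.
With no repressor bound, *gorR* is transcribed.
So GorR is produced and active.
Maltulose is present, so QuvU is active.
With repressor QuvU bound, *nolG* is not transcribed.
So NolG is not produced.
Rhamnulose is present, so PexH is active.
With repressor GorR bound, *kosL* is not transcribed.
→ *kosL* is OFF in A.
Condition B:
Zn²⁺ is absent, so DulF is active.
With repressor DulF bound, *gorR* is not transcribed.
So GorR is not produced.
Maltulose is absent, so QuvU is inactive.
With no repressor bound, *nolG* is transcribed.
So NolG is produced and active.
Rhamnulose is present, so PexH is active.
No repressor is bound and NolG and PexH are active, so *kosL* is transcribed.
→ *kosL* is ON in B.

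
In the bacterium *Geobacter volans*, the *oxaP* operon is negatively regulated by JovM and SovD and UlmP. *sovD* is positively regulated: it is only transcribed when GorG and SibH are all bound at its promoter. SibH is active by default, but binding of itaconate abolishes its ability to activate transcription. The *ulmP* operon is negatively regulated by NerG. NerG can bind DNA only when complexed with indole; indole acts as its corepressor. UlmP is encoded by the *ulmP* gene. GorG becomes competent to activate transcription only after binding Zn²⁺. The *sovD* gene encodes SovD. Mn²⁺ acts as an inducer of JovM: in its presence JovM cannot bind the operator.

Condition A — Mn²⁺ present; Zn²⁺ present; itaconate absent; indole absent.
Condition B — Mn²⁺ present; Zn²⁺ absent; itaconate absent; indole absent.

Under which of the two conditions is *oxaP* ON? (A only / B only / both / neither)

Condition A:
Mn²⁺ is present, so JovM is inactive.
Zn²⁺ is present, so GorG is active.
Itaconate is absent, so SibH is active.
No repressor is bound and GorG and SibH are active, so *sovD* is transcribed.
So SovD is produced and active.
Indole is absent, so NerG is inactive.
With no repressor bound, *ulmP* is transcribed.
So UlmP is produced and active.
With repressor SovD bound, *oxaP* is not transcribed.
→ *oxaP* is OFF in A.
Condition B:
Mn²⁺ is present, so JovM is inactive.
Zn²⁺ is absent, so GorG is inactive.
Itaconate is absent, so SibH is active.
Required activator GorG is absent, so *sovD* is not transcribed.
So SovD is not produced.
Indole is absent, so NerG is inactive.
With no repressor bound, *ulmP* is transcribed.
So UlmP is produced and active.
With repressor UlmP bound, *oxaP* is not transcribed.
→ *oxaP* is OFF in B.

neither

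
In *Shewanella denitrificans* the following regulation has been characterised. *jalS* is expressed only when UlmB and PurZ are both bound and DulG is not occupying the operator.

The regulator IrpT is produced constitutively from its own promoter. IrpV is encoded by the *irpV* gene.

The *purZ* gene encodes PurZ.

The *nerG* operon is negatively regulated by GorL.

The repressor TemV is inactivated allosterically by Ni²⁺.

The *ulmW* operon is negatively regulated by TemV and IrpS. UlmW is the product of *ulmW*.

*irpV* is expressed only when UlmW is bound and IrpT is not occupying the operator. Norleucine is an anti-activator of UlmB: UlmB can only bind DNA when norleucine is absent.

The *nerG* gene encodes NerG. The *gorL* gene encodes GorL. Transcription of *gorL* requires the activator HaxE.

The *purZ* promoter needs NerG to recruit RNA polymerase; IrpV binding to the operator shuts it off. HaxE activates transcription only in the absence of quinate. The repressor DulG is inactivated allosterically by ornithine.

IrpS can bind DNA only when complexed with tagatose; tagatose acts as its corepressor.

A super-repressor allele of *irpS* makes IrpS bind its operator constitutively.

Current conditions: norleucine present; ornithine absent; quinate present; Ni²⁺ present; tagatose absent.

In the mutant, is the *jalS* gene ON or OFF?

OFF

Ornithine is absent, so DulG is active.
Norleucine is present, so UlmB is inactive.
Ni²⁺ is present, so TemV is inactive.
IrpS is constitutively active in this strain.
With repressor IrpS bound, *ulmW* is not transcribed.
So UlmW is not produced.
IrpT is produced constitutively and is active.
With repressor IrpT bound, *irpV* is not transcribed.
So IrpV is not produced.
Quinate is present, so HaxE is inactive.
Required activator HaxE is absent, so *gorL* is not transcribed.
So GorL is not produced.
With no repressor bound, *nerG* is transcribed.
So NerG is produced and active.
No repressor is bound and NerG is active, so *purZ* is transcribed.
So PurZ is produced and active.
With repressor DulG bound, *jalS* is not transcribed.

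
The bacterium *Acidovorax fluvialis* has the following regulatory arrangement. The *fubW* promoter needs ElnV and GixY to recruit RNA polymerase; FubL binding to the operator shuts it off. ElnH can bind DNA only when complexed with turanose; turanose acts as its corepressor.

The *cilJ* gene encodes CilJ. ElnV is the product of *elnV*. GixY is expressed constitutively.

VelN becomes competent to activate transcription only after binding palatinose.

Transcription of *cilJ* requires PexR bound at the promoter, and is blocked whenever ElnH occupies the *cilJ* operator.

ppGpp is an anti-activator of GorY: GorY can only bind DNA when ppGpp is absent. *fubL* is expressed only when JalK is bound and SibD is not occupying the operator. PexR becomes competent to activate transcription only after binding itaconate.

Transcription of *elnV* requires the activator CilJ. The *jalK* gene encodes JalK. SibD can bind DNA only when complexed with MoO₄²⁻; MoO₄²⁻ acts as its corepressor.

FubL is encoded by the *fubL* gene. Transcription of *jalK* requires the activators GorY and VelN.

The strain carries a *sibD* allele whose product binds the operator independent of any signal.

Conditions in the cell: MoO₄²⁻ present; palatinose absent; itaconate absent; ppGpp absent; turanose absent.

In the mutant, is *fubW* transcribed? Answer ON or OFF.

ppGpp is absent, so GorY is active.
Palatinose is absent, so VelN is inactive.
Required activator VelN is absent, so *jalK* is not transcribed.
So JalK is not produced.
SibD is constitutively active in this strain.
With repressor SibD bound, *fubL* is not transcribed.
So FubL is not produced.
Turanose is absent, so ElnH is inactive.
Itaconate is absent, so PexR is inactive.
Required activator PexR is absent, so *cilJ* is not transcribed.
So CilJ is not produced.
Required activator CilJ is absent, so *elnV* is not transcribed.
So ElnV is not produced.
GixY is produced constitutively and is active.
Required activator ElnV is absent, so *fubW* is not transcribed.

OFF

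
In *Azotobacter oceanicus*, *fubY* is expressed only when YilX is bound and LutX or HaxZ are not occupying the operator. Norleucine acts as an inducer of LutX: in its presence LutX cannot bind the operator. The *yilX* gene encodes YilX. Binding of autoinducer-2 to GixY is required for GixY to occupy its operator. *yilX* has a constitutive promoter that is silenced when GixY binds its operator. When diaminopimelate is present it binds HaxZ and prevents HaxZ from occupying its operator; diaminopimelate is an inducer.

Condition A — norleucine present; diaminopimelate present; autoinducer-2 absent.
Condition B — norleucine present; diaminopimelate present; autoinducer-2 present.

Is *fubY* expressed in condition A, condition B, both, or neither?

A only

Condition A:
Norleucine is present, so LutX is inactive.
Diaminopimelate is present, so HaxZ is inactive.
Autoinducer-2 is absent, so GixY is inactive.
With no repressor bound, *yilX* is transcribed.
So YilX is produced and active.
No repressor is bound and YilX is active, so *fubY* is transcribed.
→ *fubY* is ON in A.
Condition B:
Norleucine is present, so LutX is inactive.
Diaminopimelate is present, so HaxZ is inactive.
Autoinducer-2 is present, so GixY is active.
With repressor GixY bound, *yilX* is not transcribed.
So YilX is not produced.
Required activator YilX is absent, so *fubY* is not transcribed.
→ *fubY* is OFF in B.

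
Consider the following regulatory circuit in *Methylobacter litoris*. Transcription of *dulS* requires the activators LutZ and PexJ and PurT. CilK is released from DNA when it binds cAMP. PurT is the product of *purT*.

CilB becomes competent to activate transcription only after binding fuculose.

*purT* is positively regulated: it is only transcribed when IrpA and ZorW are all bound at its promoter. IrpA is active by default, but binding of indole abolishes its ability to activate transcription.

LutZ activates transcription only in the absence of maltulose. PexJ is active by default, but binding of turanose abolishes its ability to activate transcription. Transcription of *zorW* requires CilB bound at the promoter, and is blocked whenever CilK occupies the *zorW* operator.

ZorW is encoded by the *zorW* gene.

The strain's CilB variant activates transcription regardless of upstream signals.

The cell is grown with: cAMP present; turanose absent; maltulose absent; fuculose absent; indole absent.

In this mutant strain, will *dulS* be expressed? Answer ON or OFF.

ON

Maltulose is absent, so LutZ is active.
Turanose is absent, so PexJ is active.
Indole is absent, so IrpA is active.
CilB is constitutively active in this strain.
cAMP is present, so CilK is inactive.
No repressor is bound and CilB is active, so *zorW* is transcribed.
So ZorW is produced and active.
No repressor is bound and IrpA and ZorW are active, so *purT* is transcribed.
So PurT is produced and active.
No repressor is bound and LutZ and PexJ and PurT are active, so *dulS* is transcribed.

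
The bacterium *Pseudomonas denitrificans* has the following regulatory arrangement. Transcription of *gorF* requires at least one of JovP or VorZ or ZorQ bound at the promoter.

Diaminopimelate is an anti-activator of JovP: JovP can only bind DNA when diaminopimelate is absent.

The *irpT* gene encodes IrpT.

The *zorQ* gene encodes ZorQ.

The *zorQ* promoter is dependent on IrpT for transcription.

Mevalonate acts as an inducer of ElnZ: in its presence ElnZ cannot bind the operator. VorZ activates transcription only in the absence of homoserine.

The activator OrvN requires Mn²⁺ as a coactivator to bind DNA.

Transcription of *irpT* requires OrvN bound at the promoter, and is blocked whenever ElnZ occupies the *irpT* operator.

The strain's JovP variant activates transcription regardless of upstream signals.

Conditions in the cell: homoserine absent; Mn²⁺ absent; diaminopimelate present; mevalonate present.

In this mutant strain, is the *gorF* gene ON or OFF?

ON

JovP is constitutively active in this strain.
Homoserine is absent, so VorZ is active.
Mn²⁺ is absent, so OrvN is inactive.
Mevalonate is present, so ElnZ is inactive.
Required activator OrvN is absent, so *irpT* is not transcribed.
So IrpT is not produced.
Required activator IrpT is absent, so *zorQ* is not transcribed.
So ZorQ is not produced.
Activator JovP is present, so *gorF* is transcribed.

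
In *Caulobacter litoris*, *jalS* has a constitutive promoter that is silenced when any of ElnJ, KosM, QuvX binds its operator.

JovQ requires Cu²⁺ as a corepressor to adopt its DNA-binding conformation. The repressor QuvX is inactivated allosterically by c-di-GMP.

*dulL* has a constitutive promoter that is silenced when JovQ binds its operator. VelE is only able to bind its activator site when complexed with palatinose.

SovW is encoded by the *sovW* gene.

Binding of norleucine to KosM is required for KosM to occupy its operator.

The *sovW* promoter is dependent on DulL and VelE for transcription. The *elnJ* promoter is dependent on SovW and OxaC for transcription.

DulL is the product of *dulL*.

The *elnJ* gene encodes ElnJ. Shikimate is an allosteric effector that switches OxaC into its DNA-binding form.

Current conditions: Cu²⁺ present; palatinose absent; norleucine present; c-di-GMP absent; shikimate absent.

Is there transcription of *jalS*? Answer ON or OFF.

OFF

Cu²⁺ is present, so JovQ is active.
With repressor JovQ bound, *dulL* is not transcribed.
So DulL is not produced.
Palatinose is absent, so VelE is inactive.
Required activator DulL is absent, so *sovW* is not transcribed.
So SovW is not produced.
Shikimate is absent, so OxaC is inactive.
Required activator SovW is absent, so *elnJ* is not transcribed.
So ElnJ is not produced.
Norleucine is present, so KosM is active.
c-di-GMP is absent, so QuvX is active.
With repressor KosM bound, *jalS* is not transcribed.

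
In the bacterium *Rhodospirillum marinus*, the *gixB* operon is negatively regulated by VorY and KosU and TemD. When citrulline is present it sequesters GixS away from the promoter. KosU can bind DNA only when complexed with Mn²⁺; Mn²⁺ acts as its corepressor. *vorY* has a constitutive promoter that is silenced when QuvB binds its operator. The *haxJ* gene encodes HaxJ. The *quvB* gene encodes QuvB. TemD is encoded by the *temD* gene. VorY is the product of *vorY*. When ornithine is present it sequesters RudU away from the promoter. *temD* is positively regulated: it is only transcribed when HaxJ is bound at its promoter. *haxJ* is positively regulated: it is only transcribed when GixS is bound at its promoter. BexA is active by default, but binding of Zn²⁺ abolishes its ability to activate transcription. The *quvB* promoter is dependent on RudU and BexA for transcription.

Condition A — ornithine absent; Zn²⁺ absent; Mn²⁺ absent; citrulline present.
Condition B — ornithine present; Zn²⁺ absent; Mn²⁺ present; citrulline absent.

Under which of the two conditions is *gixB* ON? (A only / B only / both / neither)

A only

Condition A:
Ornithine is absent, so RudU is active.
Zn²⁺ is absent, so BexA is active.
No repressor is bound and RudU and BexA are active, so *quvB* is transcribed.
So QuvB is produced and active.
With repressor QuvB bound, *vorY* is not transcribed.
So VorY is not produced.
Mn²⁺ is absent, so KosU is inactive.
Citrulline is present, so GixS is inactive.
Required activator GixS is absent, so *haxJ* is not transcribed.
So HaxJ is not produced.
Required activator HaxJ is absent, so *temD* is not transcribed.
So TemD is not produced.
With no repressor bound, *gixB* is transcribed.
→ *gixB* is ON in A.
Condition B:
Ornithine is present, so RudU is inactive.
Zn²⁺ is absent, so BexA is active.
Required activator RudU is absent, so *quvB* is not transcribed.
So QuvB is not produced.
With no repressor bound, *vorY* is transcribed.
So VorY is produced and active.
Mn²⁺ is present, so KosU is active.
Citrulline is absent, so GixS is active.
No repressor is bound and GixS is active, so *haxJ* is transcribed.
So HaxJ is produced and active.
No repressor is bound and HaxJ is active, so *temD* is transcribed.
So TemD is produced and active.
With repressor VorY bound, *gixB* is not transcribed.
→ *gixB* is OFF in B.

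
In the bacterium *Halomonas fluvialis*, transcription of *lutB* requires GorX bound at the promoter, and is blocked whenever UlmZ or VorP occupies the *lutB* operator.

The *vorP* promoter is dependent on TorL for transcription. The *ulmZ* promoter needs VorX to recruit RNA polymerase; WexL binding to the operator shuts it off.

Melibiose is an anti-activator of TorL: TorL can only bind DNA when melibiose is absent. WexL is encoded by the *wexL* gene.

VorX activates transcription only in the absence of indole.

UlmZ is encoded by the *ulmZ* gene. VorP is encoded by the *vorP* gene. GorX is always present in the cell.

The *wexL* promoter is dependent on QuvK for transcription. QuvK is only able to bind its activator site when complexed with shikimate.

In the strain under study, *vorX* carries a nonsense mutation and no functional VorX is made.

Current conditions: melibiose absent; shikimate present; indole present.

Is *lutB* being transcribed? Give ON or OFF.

VorX is non-functional in this strain, so it has no effect.
Shikimate is present, so QuvK is active.
No repressor is bound and QuvK is active, so *wexL* is transcribed.
So WexL is produced and active.
With repressor WexL bound, *ulmZ* is not transcribed.
So UlmZ is not produced.
Melibiose is absent, so TorL is active.
No repressor is bound and TorL is active, so *vorP* is transcribed.
So VorP is produced and active.
GorX is produced constitutively and is active.
With repressor VorP bound, *lutB* is not transcribed.

OFF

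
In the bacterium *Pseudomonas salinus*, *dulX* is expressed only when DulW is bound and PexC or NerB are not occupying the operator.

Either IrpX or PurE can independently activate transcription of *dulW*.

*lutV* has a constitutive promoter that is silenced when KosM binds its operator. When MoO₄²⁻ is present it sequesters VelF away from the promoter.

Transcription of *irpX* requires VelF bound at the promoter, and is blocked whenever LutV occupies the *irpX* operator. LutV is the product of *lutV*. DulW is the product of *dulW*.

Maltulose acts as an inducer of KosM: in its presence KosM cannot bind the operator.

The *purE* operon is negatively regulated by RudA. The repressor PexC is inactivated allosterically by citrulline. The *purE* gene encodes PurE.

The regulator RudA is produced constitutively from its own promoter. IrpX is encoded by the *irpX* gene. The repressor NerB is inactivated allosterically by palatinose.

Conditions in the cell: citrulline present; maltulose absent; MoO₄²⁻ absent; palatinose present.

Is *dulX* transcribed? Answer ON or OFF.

ON

Citrulline is present, so PexC is inactive.
Maltulose is absent, so KosM is active.
With repressor KosM bound, *lutV* is not transcribed.
So LutV is not produced.
MoO₄²⁻ is absent, so VelF is active.
No repressor is bound and VelF is active, so *irpX* is transcribed.
So IrpX is produced and active.
RudA is produced constitutively and is active.
With repressor RudA bound, *purE* is not transcribed.
So PurE is not produced.
Activator IrpX is present, so *dulW* is transcribed.
So DulW is produced and active.
Palatinose is present, so NerB is inactive.
No repressor is bound and DulW is active, so *dulX* is transcribed.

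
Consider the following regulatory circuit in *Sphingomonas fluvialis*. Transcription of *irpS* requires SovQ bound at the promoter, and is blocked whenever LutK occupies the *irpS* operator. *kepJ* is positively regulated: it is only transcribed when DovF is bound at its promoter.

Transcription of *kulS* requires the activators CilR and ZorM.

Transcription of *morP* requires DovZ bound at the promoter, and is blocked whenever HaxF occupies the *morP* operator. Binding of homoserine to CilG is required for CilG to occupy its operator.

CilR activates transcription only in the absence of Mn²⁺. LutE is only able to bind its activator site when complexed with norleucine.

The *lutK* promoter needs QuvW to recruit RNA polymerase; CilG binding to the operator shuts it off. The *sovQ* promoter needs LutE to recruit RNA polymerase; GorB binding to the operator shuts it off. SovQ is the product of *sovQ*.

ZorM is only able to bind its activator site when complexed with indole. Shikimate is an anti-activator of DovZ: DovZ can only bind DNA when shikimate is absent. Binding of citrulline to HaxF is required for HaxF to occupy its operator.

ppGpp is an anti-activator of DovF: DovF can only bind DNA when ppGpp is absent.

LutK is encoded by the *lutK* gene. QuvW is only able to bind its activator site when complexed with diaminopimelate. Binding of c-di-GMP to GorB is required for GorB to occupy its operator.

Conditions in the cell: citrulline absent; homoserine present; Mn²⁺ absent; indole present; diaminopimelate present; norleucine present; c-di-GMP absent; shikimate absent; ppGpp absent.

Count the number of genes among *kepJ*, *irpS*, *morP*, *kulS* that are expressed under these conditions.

4

ppGpp is absent, so DovF is active.
No repressor is bound and DovF is active, so *kepJ* is transcribed.
→ *kepJ* is ON.
Homoserine is present, so CilG is active.
Diaminopimelate is present, so QuvW is active.
With repressor CilG bound, *lutK* is not transcribed.
So LutK is not produced.
c-di-GMP is absent, so GorB is inactive.
Norleucine is present, so LutE is active.
No repressor is bound and LutE is active, so *sovQ* is transcribed.
So SovQ is produced and active.
No repressor is bound and SovQ is active, so *irpS* is transcribed.
→ *irpS* is ON.
Shikimate is absent, so DovZ is active.
Citrulline is absent, so HaxF is inactive.
No repressor is bound and DovZ is active, so *morP* is transcribed.
→ *morP* is ON.
Mn²⁺ is absent, so CilR is active.
Indole is present, so ZorM is active.
No repressor is bound and CilR and ZorM are active, so *kulS* is transcribed.
→ *kulS* is ON.
4 of the 4 genes are transcribed.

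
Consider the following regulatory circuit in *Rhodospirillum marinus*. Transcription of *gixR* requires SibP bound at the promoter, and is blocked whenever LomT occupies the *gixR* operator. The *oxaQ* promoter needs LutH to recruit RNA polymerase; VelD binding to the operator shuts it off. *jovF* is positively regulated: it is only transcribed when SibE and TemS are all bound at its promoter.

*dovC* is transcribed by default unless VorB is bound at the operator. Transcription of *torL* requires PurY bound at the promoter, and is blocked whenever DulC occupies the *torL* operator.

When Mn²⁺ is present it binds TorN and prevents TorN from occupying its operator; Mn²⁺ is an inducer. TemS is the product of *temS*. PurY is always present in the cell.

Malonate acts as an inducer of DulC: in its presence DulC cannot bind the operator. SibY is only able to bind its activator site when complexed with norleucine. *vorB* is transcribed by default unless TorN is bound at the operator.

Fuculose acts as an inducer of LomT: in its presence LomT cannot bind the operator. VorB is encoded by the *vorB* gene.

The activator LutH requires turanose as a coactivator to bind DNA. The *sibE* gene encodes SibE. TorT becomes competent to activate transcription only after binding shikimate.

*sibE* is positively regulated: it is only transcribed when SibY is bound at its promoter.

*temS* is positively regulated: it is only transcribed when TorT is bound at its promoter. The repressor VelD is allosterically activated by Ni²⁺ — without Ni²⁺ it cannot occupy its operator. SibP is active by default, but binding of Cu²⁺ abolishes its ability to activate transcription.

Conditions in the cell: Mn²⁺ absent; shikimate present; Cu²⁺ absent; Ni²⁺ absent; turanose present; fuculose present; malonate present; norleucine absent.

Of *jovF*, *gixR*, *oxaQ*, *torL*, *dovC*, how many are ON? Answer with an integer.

Norleucine is absent, so SibY is inactive.
Required activator SibY is absent, so *sibE* is not transcribed.
So SibE is not produced.
Shikimate is present, so TorT is active.
No repressor is bound and TorT is active, so *temS* is transcribed.
So TemS is produced and active.
Required activator SibE is absent, so *jovF* is not transcribed.
→ *jovF* is OFF.
Fuculose is present, so LomT is inactive.
Cu²⁺ is absent, so SibP is active.
No repressor is bound and SibP is active, so *gixR* is transcribed.
→ *gixR* is ON.
Ni²⁺ is absent, so VelD is inactive.
Turanose is present, so LutH is active.
No repressor is bound and LutH is active, so *oxaQ* is transcribed.
→ *oxaQ* is ON.
Malonate is present, so DulC is inactive.
PurY is produced constitutively and is active.
No repressor is bound and PurY is active, so *torL* is transcribed.
→ *torL* is ON.
Mn²⁺ is absent, so TorN is active.
With repressor TorN bound, *vorB* is not transcribed.
So VorB is not produced.
With no repressor bound, *dovC* is transcribed.
→ *dovC* is ON.
4 of the 5 genes are transcribed.

4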